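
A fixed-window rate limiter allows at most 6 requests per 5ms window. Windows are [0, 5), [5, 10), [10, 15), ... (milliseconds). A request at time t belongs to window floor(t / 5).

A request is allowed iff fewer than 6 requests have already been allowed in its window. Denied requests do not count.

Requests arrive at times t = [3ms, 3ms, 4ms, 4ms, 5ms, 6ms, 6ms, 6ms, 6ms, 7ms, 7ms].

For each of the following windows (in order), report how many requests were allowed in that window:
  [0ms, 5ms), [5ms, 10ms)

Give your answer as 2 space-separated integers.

Answer: 4 6

Derivation:
Processing requests:
  req#1 t=3ms (window 0): ALLOW
  req#2 t=3ms (window 0): ALLOW
  req#3 t=4ms (window 0): ALLOW
  req#4 t=4ms (window 0): ALLOW
  req#5 t=5ms (window 1): ALLOW
  req#6 t=6ms (window 1): ALLOW
  req#7 t=6ms (window 1): ALLOW
  req#8 t=6ms (window 1): ALLOW
  req#9 t=6ms (window 1): ALLOW
  req#10 t=7ms (window 1): ALLOW
  req#11 t=7ms (window 1): DENY

Allowed counts by window: 4 6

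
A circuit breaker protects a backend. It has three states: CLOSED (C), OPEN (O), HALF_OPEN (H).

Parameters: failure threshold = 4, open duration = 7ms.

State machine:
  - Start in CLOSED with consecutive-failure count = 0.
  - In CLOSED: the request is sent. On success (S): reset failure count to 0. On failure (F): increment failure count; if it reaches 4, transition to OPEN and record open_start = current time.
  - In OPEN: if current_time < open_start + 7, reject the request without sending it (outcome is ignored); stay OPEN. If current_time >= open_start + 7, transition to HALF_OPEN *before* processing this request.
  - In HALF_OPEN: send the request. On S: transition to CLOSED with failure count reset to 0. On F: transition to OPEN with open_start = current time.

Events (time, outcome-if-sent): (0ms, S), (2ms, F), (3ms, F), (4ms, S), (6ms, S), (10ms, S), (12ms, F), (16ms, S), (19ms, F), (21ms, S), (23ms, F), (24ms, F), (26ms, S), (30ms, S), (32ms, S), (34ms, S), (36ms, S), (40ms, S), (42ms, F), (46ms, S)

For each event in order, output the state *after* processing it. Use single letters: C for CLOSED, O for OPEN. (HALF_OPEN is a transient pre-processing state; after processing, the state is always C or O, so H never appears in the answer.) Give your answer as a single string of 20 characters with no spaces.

State after each event:
  event#1 t=0ms outcome=S: state=CLOSED
  event#2 t=2ms outcome=F: state=CLOSED
  event#3 t=3ms outcome=F: state=CLOSED
  event#4 t=4ms outcome=S: state=CLOSED
  event#5 t=6ms outcome=S: state=CLOSED
  event#6 t=10ms outcome=S: state=CLOSED
  event#7 t=12ms outcome=F: state=CLOSED
  event#8 t=16ms outcome=S: state=CLOSED
  event#9 t=19ms outcome=F: state=CLOSED
  event#10 t=21ms outcome=S: state=CLOSED
  event#11 t=23ms outcome=F: state=CLOSED
  event#12 t=24ms outcome=F: state=CLOSED
  event#13 t=26ms outcome=S: state=CLOSED
  event#14 t=30ms outcome=S: state=CLOSED
  event#15 t=32ms outcome=S: state=CLOSED
  event#16 t=34ms outcome=S: state=CLOSED
  event#17 t=36ms outcome=S: state=CLOSED
  event#18 t=40ms outcome=S: state=CLOSED
  event#19 t=42ms outcome=F: state=CLOSED
  event#20 t=46ms outcome=S: state=CLOSED

Answer: CCCCCCCCCCCCCCCCCCCC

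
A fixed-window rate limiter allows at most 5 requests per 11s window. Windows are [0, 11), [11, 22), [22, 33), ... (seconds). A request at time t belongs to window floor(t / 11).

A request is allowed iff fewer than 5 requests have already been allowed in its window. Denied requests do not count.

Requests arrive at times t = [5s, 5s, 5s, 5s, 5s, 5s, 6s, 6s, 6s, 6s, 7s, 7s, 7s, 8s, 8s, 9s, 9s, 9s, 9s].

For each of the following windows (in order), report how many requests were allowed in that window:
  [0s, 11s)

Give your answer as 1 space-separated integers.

Answer: 5

Derivation:
Processing requests:
  req#1 t=5s (window 0): ALLOW
  req#2 t=5s (window 0): ALLOW
  req#3 t=5s (window 0): ALLOW
  req#4 t=5s (window 0): ALLOW
  req#5 t=5s (window 0): ALLOW
  req#6 t=5s (window 0): DENY
  req#7 t=6s (window 0): DENY
  req#8 t=6s (window 0): DENY
  req#9 t=6s (window 0): DENY
  req#10 t=6s (window 0): DENY
  req#11 t=7s (window 0): DENY
  req#12 t=7s (window 0): DENY
  req#13 t=7s (window 0): DENY
  req#14 t=8s (window 0): DENY
  req#15 t=8s (window 0): DENY
  req#16 t=9s (window 0): DENY
  req#17 t=9s (window 0): DENY
  req#18 t=9s (window 0): DENY
  req#19 t=9s (window 0): DENY

Allowed counts by window: 5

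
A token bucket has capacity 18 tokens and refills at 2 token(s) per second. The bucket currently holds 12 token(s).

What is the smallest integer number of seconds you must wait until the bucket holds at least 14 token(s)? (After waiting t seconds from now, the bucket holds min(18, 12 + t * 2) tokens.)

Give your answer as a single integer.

Need 12 + t * 2 >= 14, so t >= 2/2.
Smallest integer t = ceil(2/2) = 1.

Answer: 1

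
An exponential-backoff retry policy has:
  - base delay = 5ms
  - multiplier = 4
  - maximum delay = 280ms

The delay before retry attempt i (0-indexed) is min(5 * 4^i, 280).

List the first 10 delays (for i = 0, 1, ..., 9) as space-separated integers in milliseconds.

Answer: 5 20 80 280 280 280 280 280 280 280

Derivation:
Computing each delay:
  i=0: min(5*4^0, 280) = 5
  i=1: min(5*4^1, 280) = 20
  i=2: min(5*4^2, 280) = 80
  i=3: min(5*4^3, 280) = 280
  i=4: min(5*4^4, 280) = 280
  i=5: min(5*4^5, 280) = 280
  i=6: min(5*4^6, 280) = 280
  i=7: min(5*4^7, 280) = 280
  i=8: min(5*4^8, 280) = 280
  i=9: min(5*4^9, 280) = 280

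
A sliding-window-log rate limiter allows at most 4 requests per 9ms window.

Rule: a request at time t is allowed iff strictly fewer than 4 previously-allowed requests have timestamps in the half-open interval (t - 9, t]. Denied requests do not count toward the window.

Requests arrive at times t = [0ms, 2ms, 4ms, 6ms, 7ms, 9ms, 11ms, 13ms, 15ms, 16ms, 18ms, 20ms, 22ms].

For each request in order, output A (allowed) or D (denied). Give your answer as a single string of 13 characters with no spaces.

Tracking allowed requests in the window:
  req#1 t=0ms: ALLOW
  req#2 t=2ms: ALLOW
  req#3 t=4ms: ALLOW
  req#4 t=6ms: ALLOW
  req#5 t=7ms: DENY
  req#6 t=9ms: ALLOW
  req#7 t=11ms: ALLOW
  req#8 t=13ms: ALLOW
  req#9 t=15ms: ALLOW
  req#10 t=16ms: DENY
  req#11 t=18ms: ALLOW
  req#12 t=20ms: ALLOW
  req#13 t=22ms: ALLOW

Answer: AAAADAAAADAAA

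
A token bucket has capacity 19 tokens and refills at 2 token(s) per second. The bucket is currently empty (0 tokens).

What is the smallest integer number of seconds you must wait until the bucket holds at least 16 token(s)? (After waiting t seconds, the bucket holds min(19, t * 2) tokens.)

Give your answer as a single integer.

Need t * 2 >= 16, so t >= 16/2.
Smallest integer t = ceil(16/2) = 8.

Answer: 8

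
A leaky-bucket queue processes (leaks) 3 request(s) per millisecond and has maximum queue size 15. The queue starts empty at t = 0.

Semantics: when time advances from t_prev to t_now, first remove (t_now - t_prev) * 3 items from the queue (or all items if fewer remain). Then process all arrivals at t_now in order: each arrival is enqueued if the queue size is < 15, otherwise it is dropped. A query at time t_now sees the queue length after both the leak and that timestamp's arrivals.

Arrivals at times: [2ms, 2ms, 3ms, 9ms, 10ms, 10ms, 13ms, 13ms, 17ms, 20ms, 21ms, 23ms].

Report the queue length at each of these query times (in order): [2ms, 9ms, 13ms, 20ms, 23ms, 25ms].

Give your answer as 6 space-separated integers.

Queue lengths at query times:
  query t=2ms: backlog = 2
  query t=9ms: backlog = 1
  query t=13ms: backlog = 2
  query t=20ms: backlog = 1
  query t=23ms: backlog = 1
  query t=25ms: backlog = 0

Answer: 2 1 2 1 1 0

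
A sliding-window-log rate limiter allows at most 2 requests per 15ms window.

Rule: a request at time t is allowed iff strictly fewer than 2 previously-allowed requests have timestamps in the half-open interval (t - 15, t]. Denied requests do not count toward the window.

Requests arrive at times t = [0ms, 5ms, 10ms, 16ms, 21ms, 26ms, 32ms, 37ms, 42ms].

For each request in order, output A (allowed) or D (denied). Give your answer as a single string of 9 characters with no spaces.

Answer: AADAADAAD

Derivation:
Tracking allowed requests in the window:
  req#1 t=0ms: ALLOW
  req#2 t=5ms: ALLOW
  req#3 t=10ms: DENY
  req#4 t=16ms: ALLOW
  req#5 t=21ms: ALLOW
  req#6 t=26ms: DENY
  req#7 t=32ms: ALLOW
  req#8 t=37ms: ALLOW
  req#9 t=42ms: DENY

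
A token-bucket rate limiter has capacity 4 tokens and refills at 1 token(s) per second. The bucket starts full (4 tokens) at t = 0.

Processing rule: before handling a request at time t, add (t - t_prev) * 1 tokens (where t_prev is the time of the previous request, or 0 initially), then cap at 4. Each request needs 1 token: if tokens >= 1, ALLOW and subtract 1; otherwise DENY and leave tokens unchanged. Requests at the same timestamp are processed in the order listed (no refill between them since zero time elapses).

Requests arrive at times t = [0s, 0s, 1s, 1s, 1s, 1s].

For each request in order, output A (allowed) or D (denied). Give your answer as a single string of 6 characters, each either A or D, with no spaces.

Simulating step by step:
  req#1 t=0s: ALLOW
  req#2 t=0s: ALLOW
  req#3 t=1s: ALLOW
  req#4 t=1s: ALLOW
  req#5 t=1s: ALLOW
  req#6 t=1s: DENY

Answer: AAAAAD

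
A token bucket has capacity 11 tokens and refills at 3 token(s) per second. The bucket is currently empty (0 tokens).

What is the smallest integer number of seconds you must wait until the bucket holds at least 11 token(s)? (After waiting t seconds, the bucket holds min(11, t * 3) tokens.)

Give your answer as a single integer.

Need t * 3 >= 11, so t >= 11/3.
Smallest integer t = ceil(11/3) = 4.

Answer: 4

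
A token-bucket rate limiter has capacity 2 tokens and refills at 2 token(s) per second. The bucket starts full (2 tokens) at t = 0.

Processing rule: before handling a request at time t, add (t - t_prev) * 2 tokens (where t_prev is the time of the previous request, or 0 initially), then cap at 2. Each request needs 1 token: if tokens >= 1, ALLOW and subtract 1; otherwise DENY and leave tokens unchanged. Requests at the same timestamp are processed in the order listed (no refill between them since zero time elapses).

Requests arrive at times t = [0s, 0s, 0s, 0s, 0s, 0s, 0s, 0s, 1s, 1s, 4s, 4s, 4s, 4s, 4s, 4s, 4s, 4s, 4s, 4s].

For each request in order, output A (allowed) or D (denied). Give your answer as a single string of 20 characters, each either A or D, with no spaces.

Answer: AADDDDDDAAAADDDDDDDD

Derivation:
Simulating step by step:
  req#1 t=0s: ALLOW
  req#2 t=0s: ALLOW
  req#3 t=0s: DENY
  req#4 t=0s: DENY
  req#5 t=0s: DENY
  req#6 t=0s: DENY
  req#7 t=0s: DENY
  req#8 t=0s: DENY
  req#9 t=1s: ALLOW
  req#10 t=1s: ALLOW
  req#11 t=4s: ALLOW
  req#12 t=4s: ALLOW
  req#13 t=4s: DENY
  req#14 t=4s: DENY
  req#15 t=4s: DENY
  req#16 t=4s: DENY
  req#17 t=4s: DENY
  req#18 t=4s: DENY
  req#19 t=4s: DENY
  req#20 t=4s: DENY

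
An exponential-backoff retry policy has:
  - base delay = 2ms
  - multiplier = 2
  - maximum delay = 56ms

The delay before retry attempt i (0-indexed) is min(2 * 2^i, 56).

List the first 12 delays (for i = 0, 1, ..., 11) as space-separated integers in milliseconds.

Answer: 2 4 8 16 32 56 56 56 56 56 56 56

Derivation:
Computing each delay:
  i=0: min(2*2^0, 56) = 2
  i=1: min(2*2^1, 56) = 4
  i=2: min(2*2^2, 56) = 8
  i=3: min(2*2^3, 56) = 16
  i=4: min(2*2^4, 56) = 32
  i=5: min(2*2^5, 56) = 56
  i=6: min(2*2^6, 56) = 56
  i=7: min(2*2^7, 56) = 56
  i=8: min(2*2^8, 56) = 56
  i=9: min(2*2^9, 56) = 56
  i=10: min(2*2^10, 56) = 56
  i=11: min(2*2^11, 56) = 56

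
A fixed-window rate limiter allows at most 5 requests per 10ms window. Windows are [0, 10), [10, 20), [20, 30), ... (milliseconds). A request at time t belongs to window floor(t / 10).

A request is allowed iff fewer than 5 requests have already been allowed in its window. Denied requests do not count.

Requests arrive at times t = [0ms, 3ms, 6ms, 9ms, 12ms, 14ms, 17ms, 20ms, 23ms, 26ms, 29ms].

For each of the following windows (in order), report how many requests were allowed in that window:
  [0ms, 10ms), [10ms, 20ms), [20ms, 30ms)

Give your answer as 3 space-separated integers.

Processing requests:
  req#1 t=0ms (window 0): ALLOW
  req#2 t=3ms (window 0): ALLOW
  req#3 t=6ms (window 0): ALLOW
  req#4 t=9ms (window 0): ALLOW
  req#5 t=12ms (window 1): ALLOW
  req#6 t=14ms (window 1): ALLOW
  req#7 t=17ms (window 1): ALLOW
  req#8 t=20ms (window 2): ALLOW
  req#9 t=23ms (window 2): ALLOW
  req#10 t=26ms (window 2): ALLOW
  req#11 t=29ms (window 2): ALLOW

Allowed counts by window: 4 3 4

Answer: 4 3 4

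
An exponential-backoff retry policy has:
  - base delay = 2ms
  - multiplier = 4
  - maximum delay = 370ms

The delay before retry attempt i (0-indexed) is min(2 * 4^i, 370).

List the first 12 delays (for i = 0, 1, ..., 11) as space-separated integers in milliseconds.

Answer: 2 8 32 128 370 370 370 370 370 370 370 370

Derivation:
Computing each delay:
  i=0: min(2*4^0, 370) = 2
  i=1: min(2*4^1, 370) = 8
  i=2: min(2*4^2, 370) = 32
  i=3: min(2*4^3, 370) = 128
  i=4: min(2*4^4, 370) = 370
  i=5: min(2*4^5, 370) = 370
  i=6: min(2*4^6, 370) = 370
  i=7: min(2*4^7, 370) = 370
  i=8: min(2*4^8, 370) = 370
  i=9: min(2*4^9, 370) = 370
  i=10: min(2*4^10, 370) = 370
  i=11: min(2*4^11, 370) = 370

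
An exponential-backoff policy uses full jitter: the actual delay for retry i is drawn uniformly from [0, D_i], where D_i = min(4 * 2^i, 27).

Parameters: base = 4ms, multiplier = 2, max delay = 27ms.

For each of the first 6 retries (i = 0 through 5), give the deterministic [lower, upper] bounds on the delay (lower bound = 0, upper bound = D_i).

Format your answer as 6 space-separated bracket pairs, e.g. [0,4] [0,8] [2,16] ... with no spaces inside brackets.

Computing bounds per retry:
  i=0: D_i=min(4*2^0,27)=4, bounds=[0,4]
  i=1: D_i=min(4*2^1,27)=8, bounds=[0,8]
  i=2: D_i=min(4*2^2,27)=16, bounds=[0,16]
  i=3: D_i=min(4*2^3,27)=27, bounds=[0,27]
  i=4: D_i=min(4*2^4,27)=27, bounds=[0,27]
  i=5: D_i=min(4*2^5,27)=27, bounds=[0,27]

Answer: [0,4] [0,8] [0,16] [0,27] [0,27] [0,27]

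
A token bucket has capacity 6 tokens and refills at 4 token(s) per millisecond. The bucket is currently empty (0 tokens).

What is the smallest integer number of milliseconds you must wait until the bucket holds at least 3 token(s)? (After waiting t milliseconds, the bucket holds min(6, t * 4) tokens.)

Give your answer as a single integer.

Answer: 1

Derivation:
Need t * 4 >= 3, so t >= 3/4.
Smallest integer t = ceil(3/4) = 1.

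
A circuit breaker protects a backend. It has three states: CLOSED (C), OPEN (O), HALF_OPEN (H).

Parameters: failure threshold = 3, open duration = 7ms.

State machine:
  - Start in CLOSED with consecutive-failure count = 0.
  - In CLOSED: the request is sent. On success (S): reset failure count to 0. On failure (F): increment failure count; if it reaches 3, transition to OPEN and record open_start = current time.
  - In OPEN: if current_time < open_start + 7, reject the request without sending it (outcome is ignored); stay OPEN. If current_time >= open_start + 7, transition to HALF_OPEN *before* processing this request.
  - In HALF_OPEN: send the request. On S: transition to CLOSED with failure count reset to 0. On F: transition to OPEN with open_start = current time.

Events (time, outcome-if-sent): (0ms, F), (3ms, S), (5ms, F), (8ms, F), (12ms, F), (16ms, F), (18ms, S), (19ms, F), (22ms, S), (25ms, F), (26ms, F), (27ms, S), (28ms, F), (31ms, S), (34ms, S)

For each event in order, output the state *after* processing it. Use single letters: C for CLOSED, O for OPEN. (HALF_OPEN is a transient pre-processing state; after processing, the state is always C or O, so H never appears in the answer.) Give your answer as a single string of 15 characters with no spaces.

Answer: CCCCOOOOOOOOOOC

Derivation:
State after each event:
  event#1 t=0ms outcome=F: state=CLOSED
  event#2 t=3ms outcome=S: state=CLOSED
  event#3 t=5ms outcome=F: state=CLOSED
  event#4 t=8ms outcome=F: state=CLOSED
  event#5 t=12ms outcome=F: state=OPEN
  event#6 t=16ms outcome=F: state=OPEN
  event#7 t=18ms outcome=S: state=OPEN
  event#8 t=19ms outcome=F: state=OPEN
  event#9 t=22ms outcome=S: state=OPEN
  event#10 t=25ms outcome=F: state=OPEN
  event#11 t=26ms outcome=F: state=OPEN
  event#12 t=27ms outcome=S: state=OPEN
  event#13 t=28ms outcome=F: state=OPEN
  event#14 t=31ms outcome=S: state=OPEN
  event#15 t=34ms outcome=S: state=CLOSED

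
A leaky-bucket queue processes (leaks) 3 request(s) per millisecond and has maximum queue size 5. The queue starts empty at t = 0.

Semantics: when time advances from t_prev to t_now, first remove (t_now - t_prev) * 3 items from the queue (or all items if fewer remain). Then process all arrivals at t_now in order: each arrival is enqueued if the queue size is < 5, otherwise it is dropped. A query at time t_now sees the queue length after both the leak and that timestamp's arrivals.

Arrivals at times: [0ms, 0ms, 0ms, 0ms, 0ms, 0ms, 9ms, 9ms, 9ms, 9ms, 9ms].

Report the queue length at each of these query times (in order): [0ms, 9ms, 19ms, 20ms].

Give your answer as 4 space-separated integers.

Answer: 5 5 0 0

Derivation:
Queue lengths at query times:
  query t=0ms: backlog = 5
  query t=9ms: backlog = 5
  query t=19ms: backlog = 0
  query t=20ms: backlog = 0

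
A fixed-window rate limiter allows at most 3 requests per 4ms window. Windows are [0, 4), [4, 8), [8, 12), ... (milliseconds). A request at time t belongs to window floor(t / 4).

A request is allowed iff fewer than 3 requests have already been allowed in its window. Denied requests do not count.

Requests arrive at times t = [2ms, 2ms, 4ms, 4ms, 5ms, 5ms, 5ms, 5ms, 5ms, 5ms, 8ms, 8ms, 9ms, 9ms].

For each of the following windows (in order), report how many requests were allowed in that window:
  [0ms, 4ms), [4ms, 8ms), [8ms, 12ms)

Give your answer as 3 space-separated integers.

Answer: 2 3 3

Derivation:
Processing requests:
  req#1 t=2ms (window 0): ALLOW
  req#2 t=2ms (window 0): ALLOW
  req#3 t=4ms (window 1): ALLOW
  req#4 t=4ms (window 1): ALLOW
  req#5 t=5ms (window 1): ALLOW
  req#6 t=5ms (window 1): DENY
  req#7 t=5ms (window 1): DENY
  req#8 t=5ms (window 1): DENY
  req#9 t=5ms (window 1): DENY
  req#10 t=5ms (window 1): DENY
  req#11 t=8ms (window 2): ALLOW
  req#12 t=8ms (window 2): ALLOW
  req#13 t=9ms (window 2): ALLOW
  req#14 t=9ms (window 2): DENY

Allowed counts by window: 2 3 3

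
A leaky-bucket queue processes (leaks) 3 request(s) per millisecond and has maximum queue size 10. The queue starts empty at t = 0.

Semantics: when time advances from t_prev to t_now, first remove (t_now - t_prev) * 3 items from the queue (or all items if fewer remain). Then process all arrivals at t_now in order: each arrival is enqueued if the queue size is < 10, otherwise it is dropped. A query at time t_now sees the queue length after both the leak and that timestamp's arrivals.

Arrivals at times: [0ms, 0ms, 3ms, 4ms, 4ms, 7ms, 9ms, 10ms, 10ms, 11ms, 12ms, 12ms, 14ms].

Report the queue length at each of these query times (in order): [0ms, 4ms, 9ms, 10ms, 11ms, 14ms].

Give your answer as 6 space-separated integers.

Queue lengths at query times:
  query t=0ms: backlog = 2
  query t=4ms: backlog = 2
  query t=9ms: backlog = 1
  query t=10ms: backlog = 2
  query t=11ms: backlog = 1
  query t=14ms: backlog = 1

Answer: 2 2 1 2 1 1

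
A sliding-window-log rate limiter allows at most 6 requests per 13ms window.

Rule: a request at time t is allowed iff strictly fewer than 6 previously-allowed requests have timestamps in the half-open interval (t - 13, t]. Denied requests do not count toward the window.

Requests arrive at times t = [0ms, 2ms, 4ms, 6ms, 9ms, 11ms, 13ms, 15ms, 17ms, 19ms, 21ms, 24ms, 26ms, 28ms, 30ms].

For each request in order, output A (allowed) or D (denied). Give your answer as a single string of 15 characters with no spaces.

Tracking allowed requests in the window:
  req#1 t=0ms: ALLOW
  req#2 t=2ms: ALLOW
  req#3 t=4ms: ALLOW
  req#4 t=6ms: ALLOW
  req#5 t=9ms: ALLOW
  req#6 t=11ms: ALLOW
  req#7 t=13ms: ALLOW
  req#8 t=15ms: ALLOW
  req#9 t=17ms: ALLOW
  req#10 t=19ms: ALLOW
  req#11 t=21ms: DENY
  req#12 t=24ms: ALLOW
  req#13 t=26ms: ALLOW
  req#14 t=28ms: ALLOW
  req#15 t=30ms: ALLOW

Answer: AAAAAAAAAADAAAA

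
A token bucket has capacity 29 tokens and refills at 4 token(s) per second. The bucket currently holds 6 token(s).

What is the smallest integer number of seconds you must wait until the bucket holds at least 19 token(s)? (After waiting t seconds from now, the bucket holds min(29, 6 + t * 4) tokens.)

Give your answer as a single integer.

Need 6 + t * 4 >= 19, so t >= 13/4.
Smallest integer t = ceil(13/4) = 4.

Answer: 4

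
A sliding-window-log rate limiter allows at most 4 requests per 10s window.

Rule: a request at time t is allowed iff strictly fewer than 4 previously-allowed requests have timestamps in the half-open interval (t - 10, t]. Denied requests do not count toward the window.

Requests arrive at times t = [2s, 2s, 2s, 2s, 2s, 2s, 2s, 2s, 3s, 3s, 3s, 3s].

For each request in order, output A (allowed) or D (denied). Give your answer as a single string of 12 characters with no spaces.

Answer: AAAADDDDDDDD

Derivation:
Tracking allowed requests in the window:
  req#1 t=2s: ALLOW
  req#2 t=2s: ALLOW
  req#3 t=2s: ALLOW
  req#4 t=2s: ALLOW
  req#5 t=2s: DENY
  req#6 t=2s: DENY
  req#7 t=2s: DENY
  req#8 t=2s: DENY
  req#9 t=3s: DENY
  req#10 t=3s: DENY
  req#11 t=3s: DENY
  req#12 t=3s: DENY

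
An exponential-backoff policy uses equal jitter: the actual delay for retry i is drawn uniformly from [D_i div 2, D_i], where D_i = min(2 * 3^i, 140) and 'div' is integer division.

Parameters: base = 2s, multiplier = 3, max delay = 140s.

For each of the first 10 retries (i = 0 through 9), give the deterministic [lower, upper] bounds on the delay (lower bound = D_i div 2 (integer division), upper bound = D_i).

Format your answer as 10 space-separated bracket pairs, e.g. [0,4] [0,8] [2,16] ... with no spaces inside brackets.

Answer: [1,2] [3,6] [9,18] [27,54] [70,140] [70,140] [70,140] [70,140] [70,140] [70,140]

Derivation:
Computing bounds per retry:
  i=0: D_i=min(2*3^0,140)=2, bounds=[1,2]
  i=1: D_i=min(2*3^1,140)=6, bounds=[3,6]
  i=2: D_i=min(2*3^2,140)=18, bounds=[9,18]
  i=3: D_i=min(2*3^3,140)=54, bounds=[27,54]
  i=4: D_i=min(2*3^4,140)=140, bounds=[70,140]
  i=5: D_i=min(2*3^5,140)=140, bounds=[70,140]
  i=6: D_i=min(2*3^6,140)=140, bounds=[70,140]
  i=7: D_i=min(2*3^7,140)=140, bounds=[70,140]
  i=8: D_i=min(2*3^8,140)=140, bounds=[70,140]
  i=9: D_i=min(2*3^9,140)=140, bounds=[70,140]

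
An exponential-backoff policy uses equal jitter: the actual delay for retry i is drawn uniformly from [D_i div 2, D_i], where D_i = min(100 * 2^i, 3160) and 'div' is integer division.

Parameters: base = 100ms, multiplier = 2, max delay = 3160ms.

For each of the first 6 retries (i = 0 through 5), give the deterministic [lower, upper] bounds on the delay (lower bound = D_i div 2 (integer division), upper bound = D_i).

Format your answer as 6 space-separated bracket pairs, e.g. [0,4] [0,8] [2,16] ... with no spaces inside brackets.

Computing bounds per retry:
  i=0: D_i=min(100*2^0,3160)=100, bounds=[50,100]
  i=1: D_i=min(100*2^1,3160)=200, bounds=[100,200]
  i=2: D_i=min(100*2^2,3160)=400, bounds=[200,400]
  i=3: D_i=min(100*2^3,3160)=800, bounds=[400,800]
  i=4: D_i=min(100*2^4,3160)=1600, bounds=[800,1600]
  i=5: D_i=min(100*2^5,3160)=3160, bounds=[1580,3160]

Answer: [50,100] [100,200] [200,400] [400,800] [800,1600] [1580,3160]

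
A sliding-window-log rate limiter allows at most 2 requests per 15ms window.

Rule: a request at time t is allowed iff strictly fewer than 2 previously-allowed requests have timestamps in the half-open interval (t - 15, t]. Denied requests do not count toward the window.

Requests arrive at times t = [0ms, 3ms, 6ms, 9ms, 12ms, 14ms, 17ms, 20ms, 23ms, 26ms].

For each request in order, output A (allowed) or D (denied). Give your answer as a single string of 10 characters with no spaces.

Answer: AADDDDAADD

Derivation:
Tracking allowed requests in the window:
  req#1 t=0ms: ALLOW
  req#2 t=3ms: ALLOW
  req#3 t=6ms: DENY
  req#4 t=9ms: DENY
  req#5 t=12ms: DENY
  req#6 t=14ms: DENY
  req#7 t=17ms: ALLOW
  req#8 t=20ms: ALLOW
  req#9 t=23ms: DENY
  req#10 t=26ms: DENY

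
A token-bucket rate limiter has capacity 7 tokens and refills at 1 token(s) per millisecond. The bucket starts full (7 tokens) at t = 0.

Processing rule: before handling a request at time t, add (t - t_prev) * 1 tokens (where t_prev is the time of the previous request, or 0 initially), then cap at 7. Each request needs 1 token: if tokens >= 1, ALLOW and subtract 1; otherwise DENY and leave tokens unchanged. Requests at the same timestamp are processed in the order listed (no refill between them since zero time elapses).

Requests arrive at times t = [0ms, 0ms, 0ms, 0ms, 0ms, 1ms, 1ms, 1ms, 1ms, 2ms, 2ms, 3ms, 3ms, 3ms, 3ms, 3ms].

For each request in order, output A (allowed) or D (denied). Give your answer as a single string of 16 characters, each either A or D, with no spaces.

Answer: AAAAAAAADADADDDD

Derivation:
Simulating step by step:
  req#1 t=0ms: ALLOW
  req#2 t=0ms: ALLOW
  req#3 t=0ms: ALLOW
  req#4 t=0ms: ALLOW
  req#5 t=0ms: ALLOW
  req#6 t=1ms: ALLOW
  req#7 t=1ms: ALLOW
  req#8 t=1ms: ALLOW
  req#9 t=1ms: DENY
  req#10 t=2ms: ALLOW
  req#11 t=2ms: DENY
  req#12 t=3ms: ALLOW
  req#13 t=3ms: DENY
  req#14 t=3ms: DENY
  req#15 t=3ms: DENY
  req#16 t=3ms: DENY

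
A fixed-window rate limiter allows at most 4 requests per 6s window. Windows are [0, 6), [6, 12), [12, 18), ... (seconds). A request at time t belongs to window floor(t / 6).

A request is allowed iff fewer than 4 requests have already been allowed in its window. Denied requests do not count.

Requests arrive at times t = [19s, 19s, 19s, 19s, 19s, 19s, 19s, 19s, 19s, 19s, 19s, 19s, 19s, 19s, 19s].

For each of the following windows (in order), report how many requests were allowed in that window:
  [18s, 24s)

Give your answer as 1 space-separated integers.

Processing requests:
  req#1 t=19s (window 3): ALLOW
  req#2 t=19s (window 3): ALLOW
  req#3 t=19s (window 3): ALLOW
  req#4 t=19s (window 3): ALLOW
  req#5 t=19s (window 3): DENY
  req#6 t=19s (window 3): DENY
  req#7 t=19s (window 3): DENY
  req#8 t=19s (window 3): DENY
  req#9 t=19s (window 3): DENY
  req#10 t=19s (window 3): DENY
  req#11 t=19s (window 3): DENY
  req#12 t=19s (window 3): DENY
  req#13 t=19s (window 3): DENY
  req#14 t=19s (window 3): DENY
  req#15 t=19s (window 3): DENY

Allowed counts by window: 4

Answer: 4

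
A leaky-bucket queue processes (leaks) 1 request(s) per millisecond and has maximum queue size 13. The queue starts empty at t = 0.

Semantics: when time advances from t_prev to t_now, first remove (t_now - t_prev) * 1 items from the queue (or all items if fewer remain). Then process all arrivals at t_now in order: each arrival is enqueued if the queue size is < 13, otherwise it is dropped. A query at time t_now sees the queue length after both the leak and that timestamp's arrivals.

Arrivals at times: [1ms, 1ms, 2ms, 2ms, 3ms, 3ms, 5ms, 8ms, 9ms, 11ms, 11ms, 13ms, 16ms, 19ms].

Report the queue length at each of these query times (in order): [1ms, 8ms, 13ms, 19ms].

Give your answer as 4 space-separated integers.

Queue lengths at query times:
  query t=1ms: backlog = 2
  query t=8ms: backlog = 1
  query t=13ms: backlog = 1
  query t=19ms: backlog = 1

Answer: 2 1 1 1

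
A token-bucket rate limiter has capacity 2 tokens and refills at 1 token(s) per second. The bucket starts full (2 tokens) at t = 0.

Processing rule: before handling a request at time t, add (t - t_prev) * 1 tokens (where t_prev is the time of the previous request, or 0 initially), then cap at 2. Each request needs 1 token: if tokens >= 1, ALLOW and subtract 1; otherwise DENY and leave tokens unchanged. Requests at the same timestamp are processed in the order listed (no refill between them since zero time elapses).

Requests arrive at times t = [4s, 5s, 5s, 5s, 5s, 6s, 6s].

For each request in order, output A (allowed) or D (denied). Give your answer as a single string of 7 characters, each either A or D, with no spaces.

Simulating step by step:
  req#1 t=4s: ALLOW
  req#2 t=5s: ALLOW
  req#3 t=5s: ALLOW
  req#4 t=5s: DENY
  req#5 t=5s: DENY
  req#6 t=6s: ALLOW
  req#7 t=6s: DENY

Answer: AAADDAD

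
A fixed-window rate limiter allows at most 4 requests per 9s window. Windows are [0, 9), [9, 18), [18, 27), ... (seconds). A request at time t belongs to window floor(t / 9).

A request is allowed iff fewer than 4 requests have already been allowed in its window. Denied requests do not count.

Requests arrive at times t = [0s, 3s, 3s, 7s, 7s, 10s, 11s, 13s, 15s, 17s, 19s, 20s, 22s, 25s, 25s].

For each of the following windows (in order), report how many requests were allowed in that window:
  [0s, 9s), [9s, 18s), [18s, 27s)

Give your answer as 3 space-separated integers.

Answer: 4 4 4

Derivation:
Processing requests:
  req#1 t=0s (window 0): ALLOW
  req#2 t=3s (window 0): ALLOW
  req#3 t=3s (window 0): ALLOW
  req#4 t=7s (window 0): ALLOW
  req#5 t=7s (window 0): DENY
  req#6 t=10s (window 1): ALLOW
  req#7 t=11s (window 1): ALLOW
  req#8 t=13s (window 1): ALLOW
  req#9 t=15s (window 1): ALLOW
  req#10 t=17s (window 1): DENY
  req#11 t=19s (window 2): ALLOW
  req#12 t=20s (window 2): ALLOW
  req#13 t=22s (window 2): ALLOW
  req#14 t=25s (window 2): ALLOW
  req#15 t=25s (window 2): DENY

Allowed counts by window: 4 4 4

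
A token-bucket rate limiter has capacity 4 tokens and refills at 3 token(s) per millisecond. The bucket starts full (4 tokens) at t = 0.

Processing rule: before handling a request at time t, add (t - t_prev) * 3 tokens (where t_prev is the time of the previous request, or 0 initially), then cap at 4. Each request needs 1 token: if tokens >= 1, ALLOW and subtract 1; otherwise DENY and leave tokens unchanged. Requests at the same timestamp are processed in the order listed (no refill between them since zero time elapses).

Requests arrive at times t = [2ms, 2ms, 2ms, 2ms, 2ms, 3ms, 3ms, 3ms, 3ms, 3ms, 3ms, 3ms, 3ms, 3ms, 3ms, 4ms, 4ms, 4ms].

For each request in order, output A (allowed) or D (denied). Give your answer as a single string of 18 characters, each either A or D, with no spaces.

Answer: AAAADAAADDDDDDDAAA

Derivation:
Simulating step by step:
  req#1 t=2ms: ALLOW
  req#2 t=2ms: ALLOW
  req#3 t=2ms: ALLOW
  req#4 t=2ms: ALLOW
  req#5 t=2ms: DENY
  req#6 t=3ms: ALLOW
  req#7 t=3ms: ALLOW
  req#8 t=3ms: ALLOW
  req#9 t=3ms: DENY
  req#10 t=3ms: DENY
  req#11 t=3ms: DENY
  req#12 t=3ms: DENY
  req#13 t=3ms: DENY
  req#14 t=3ms: DENY
  req#15 t=3ms: DENY
  req#16 t=4ms: ALLOW
  req#17 t=4ms: ALLOW
  req#18 t=4ms: ALLOW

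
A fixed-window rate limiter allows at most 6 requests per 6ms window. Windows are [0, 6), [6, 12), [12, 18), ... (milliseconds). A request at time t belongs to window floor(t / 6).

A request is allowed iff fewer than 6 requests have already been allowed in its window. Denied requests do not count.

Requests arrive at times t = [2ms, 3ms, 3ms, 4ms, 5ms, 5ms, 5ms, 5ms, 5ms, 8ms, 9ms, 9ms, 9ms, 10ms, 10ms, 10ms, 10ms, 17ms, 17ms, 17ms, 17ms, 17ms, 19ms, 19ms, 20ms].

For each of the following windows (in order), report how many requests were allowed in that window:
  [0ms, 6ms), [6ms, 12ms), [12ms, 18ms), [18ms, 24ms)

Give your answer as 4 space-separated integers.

Answer: 6 6 5 3

Derivation:
Processing requests:
  req#1 t=2ms (window 0): ALLOW
  req#2 t=3ms (window 0): ALLOW
  req#3 t=3ms (window 0): ALLOW
  req#4 t=4ms (window 0): ALLOW
  req#5 t=5ms (window 0): ALLOW
  req#6 t=5ms (window 0): ALLOW
  req#7 t=5ms (window 0): DENY
  req#8 t=5ms (window 0): DENY
  req#9 t=5ms (window 0): DENY
  req#10 t=8ms (window 1): ALLOW
  req#11 t=9ms (window 1): ALLOW
  req#12 t=9ms (window 1): ALLOW
  req#13 t=9ms (window 1): ALLOW
  req#14 t=10ms (window 1): ALLOW
  req#15 t=10ms (window 1): ALLOW
  req#16 t=10ms (window 1): DENY
  req#17 t=10ms (window 1): DENY
  req#18 t=17ms (window 2): ALLOW
  req#19 t=17ms (window 2): ALLOW
  req#20 t=17ms (window 2): ALLOW
  req#21 t=17ms (window 2): ALLOW
  req#22 t=17ms (window 2): ALLOW
  req#23 t=19ms (window 3): ALLOW
  req#24 t=19ms (window 3): ALLOW
  req#25 t=20ms (window 3): ALLOW

Allowed counts by window: 6 6 5 3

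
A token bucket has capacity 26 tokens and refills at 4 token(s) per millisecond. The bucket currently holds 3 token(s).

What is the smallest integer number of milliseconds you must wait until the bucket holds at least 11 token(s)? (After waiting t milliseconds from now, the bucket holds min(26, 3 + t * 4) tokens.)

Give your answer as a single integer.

Need 3 + t * 4 >= 11, so t >= 8/4.
Smallest integer t = ceil(8/4) = 2.

Answer: 2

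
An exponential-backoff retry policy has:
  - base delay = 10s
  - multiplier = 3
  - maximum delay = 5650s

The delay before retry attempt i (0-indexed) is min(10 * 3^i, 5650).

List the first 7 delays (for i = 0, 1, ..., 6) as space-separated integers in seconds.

Computing each delay:
  i=0: min(10*3^0, 5650) = 10
  i=1: min(10*3^1, 5650) = 30
  i=2: min(10*3^2, 5650) = 90
  i=3: min(10*3^3, 5650) = 270
  i=4: min(10*3^4, 5650) = 810
  i=5: min(10*3^5, 5650) = 2430
  i=6: min(10*3^6, 5650) = 5650

Answer: 10 30 90 270 810 2430 5650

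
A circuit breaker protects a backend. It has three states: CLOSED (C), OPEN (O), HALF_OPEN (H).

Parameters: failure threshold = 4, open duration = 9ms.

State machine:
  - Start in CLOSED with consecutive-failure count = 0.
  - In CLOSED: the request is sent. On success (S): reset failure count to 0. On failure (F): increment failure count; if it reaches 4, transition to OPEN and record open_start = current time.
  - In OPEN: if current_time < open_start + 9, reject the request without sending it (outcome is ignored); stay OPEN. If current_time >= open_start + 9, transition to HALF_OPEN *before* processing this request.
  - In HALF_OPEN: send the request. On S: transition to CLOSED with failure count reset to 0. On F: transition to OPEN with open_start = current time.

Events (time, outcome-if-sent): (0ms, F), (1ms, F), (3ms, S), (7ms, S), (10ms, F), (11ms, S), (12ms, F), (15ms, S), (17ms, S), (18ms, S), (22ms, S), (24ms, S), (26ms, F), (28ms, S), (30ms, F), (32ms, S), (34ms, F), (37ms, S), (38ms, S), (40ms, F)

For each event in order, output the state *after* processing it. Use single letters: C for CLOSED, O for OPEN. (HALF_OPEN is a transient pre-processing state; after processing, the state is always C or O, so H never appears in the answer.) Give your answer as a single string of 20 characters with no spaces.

Answer: CCCCCCCCCCCCCCCCCCCC

Derivation:
State after each event:
  event#1 t=0ms outcome=F: state=CLOSED
  event#2 t=1ms outcome=F: state=CLOSED
  event#3 t=3ms outcome=S: state=CLOSED
  event#4 t=7ms outcome=S: state=CLOSED
  event#5 t=10ms outcome=F: state=CLOSED
  event#6 t=11ms outcome=S: state=CLOSED
  event#7 t=12ms outcome=F: state=CLOSED
  event#8 t=15ms outcome=S: state=CLOSED
  event#9 t=17ms outcome=S: state=CLOSED
  event#10 t=18ms outcome=S: state=CLOSED
  event#11 t=22ms outcome=S: state=CLOSED
  event#12 t=24ms outcome=S: state=CLOSED
  event#13 t=26ms outcome=F: state=CLOSED
  event#14 t=28ms outcome=S: state=CLOSED
  event#15 t=30ms outcome=F: state=CLOSED
  event#16 t=32ms outcome=S: state=CLOSED
  event#17 t=34ms outcome=F: state=CLOSED
  event#18 t=37ms outcome=S: state=CLOSED
  event#19 t=38ms outcome=S: state=CLOSED
  event#20 t=40ms outcome=F: state=CLOSED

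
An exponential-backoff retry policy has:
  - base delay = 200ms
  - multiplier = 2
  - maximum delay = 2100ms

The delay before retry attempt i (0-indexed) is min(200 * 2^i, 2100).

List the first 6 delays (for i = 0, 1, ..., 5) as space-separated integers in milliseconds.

Computing each delay:
  i=0: min(200*2^0, 2100) = 200
  i=1: min(200*2^1, 2100) = 400
  i=2: min(200*2^2, 2100) = 800
  i=3: min(200*2^3, 2100) = 1600
  i=4: min(200*2^4, 2100) = 2100
  i=5: min(200*2^5, 2100) = 2100

Answer: 200 400 800 1600 2100 2100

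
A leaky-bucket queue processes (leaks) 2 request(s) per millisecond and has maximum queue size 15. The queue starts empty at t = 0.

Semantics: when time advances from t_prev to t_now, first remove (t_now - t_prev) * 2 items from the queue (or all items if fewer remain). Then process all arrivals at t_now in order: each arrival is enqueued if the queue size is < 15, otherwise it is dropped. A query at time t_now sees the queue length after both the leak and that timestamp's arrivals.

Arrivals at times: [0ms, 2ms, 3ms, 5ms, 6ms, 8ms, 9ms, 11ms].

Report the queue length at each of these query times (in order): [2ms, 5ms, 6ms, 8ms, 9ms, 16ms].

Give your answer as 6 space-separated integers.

Answer: 1 1 1 1 1 0

Derivation:
Queue lengths at query times:
  query t=2ms: backlog = 1
  query t=5ms: backlog = 1
  query t=6ms: backlog = 1
  query t=8ms: backlog = 1
  query t=9ms: backlog = 1
  query t=16ms: backlog = 0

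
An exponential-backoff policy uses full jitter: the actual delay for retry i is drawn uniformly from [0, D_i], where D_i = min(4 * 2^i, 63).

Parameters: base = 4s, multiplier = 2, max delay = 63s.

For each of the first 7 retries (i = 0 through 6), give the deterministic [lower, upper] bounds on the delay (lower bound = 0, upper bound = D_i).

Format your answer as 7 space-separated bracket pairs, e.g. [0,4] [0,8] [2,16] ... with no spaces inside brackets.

Answer: [0,4] [0,8] [0,16] [0,32] [0,63] [0,63] [0,63]

Derivation:
Computing bounds per retry:
  i=0: D_i=min(4*2^0,63)=4, bounds=[0,4]
  i=1: D_i=min(4*2^1,63)=8, bounds=[0,8]
  i=2: D_i=min(4*2^2,63)=16, bounds=[0,16]
  i=3: D_i=min(4*2^3,63)=32, bounds=[0,32]
  i=4: D_i=min(4*2^4,63)=63, bounds=[0,63]
  i=5: D_i=min(4*2^5,63)=63, bounds=[0,63]
  i=6: D_i=min(4*2^6,63)=63, bounds=[0,63]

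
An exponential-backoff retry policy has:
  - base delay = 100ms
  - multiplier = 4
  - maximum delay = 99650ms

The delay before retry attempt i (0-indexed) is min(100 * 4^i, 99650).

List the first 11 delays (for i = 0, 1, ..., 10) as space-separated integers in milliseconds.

Answer: 100 400 1600 6400 25600 99650 99650 99650 99650 99650 99650

Derivation:
Computing each delay:
  i=0: min(100*4^0, 99650) = 100
  i=1: min(100*4^1, 99650) = 400
  i=2: min(100*4^2, 99650) = 1600
  i=3: min(100*4^3, 99650) = 6400
  i=4: min(100*4^4, 99650) = 25600
  i=5: min(100*4^5, 99650) = 99650
  i=6: min(100*4^6, 99650) = 99650
  i=7: min(100*4^7, 99650) = 99650
  i=8: min(100*4^8, 99650) = 99650
  i=9: min(100*4^9, 99650) = 99650
  i=10: min(100*4^10, 99650) = 99650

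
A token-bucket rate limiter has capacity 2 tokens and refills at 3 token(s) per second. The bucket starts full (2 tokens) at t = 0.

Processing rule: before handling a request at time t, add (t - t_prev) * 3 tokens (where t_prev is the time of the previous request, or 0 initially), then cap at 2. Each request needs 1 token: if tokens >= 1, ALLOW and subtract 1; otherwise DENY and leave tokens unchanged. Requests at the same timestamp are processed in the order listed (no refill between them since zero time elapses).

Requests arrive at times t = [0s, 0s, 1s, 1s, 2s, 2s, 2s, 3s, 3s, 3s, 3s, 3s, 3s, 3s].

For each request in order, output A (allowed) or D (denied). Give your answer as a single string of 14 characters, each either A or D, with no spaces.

Answer: AAAAAADAADDDDD

Derivation:
Simulating step by step:
  req#1 t=0s: ALLOW
  req#2 t=0s: ALLOW
  req#3 t=1s: ALLOW
  req#4 t=1s: ALLOW
  req#5 t=2s: ALLOW
  req#6 t=2s: ALLOW
  req#7 t=2s: DENY
  req#8 t=3s: ALLOW
  req#9 t=3s: ALLOW
  req#10 t=3s: DENY
  req#11 t=3s: DENY
  req#12 t=3s: DENY
  req#13 t=3s: DENY
  req#14 t=3s: DENY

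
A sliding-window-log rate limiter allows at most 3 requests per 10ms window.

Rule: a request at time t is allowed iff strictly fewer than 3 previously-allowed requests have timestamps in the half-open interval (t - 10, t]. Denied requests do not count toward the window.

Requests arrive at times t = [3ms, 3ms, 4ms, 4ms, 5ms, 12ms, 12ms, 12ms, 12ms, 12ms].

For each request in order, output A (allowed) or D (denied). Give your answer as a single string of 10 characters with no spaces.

Answer: AAADDDDDDD

Derivation:
Tracking allowed requests in the window:
  req#1 t=3ms: ALLOW
  req#2 t=3ms: ALLOW
  req#3 t=4ms: ALLOW
  req#4 t=4ms: DENY
  req#5 t=5ms: DENY
  req#6 t=12ms: DENY
  req#7 t=12ms: DENY
  req#8 t=12ms: DENY
  req#9 t=12ms: DENY
  req#10 t=12ms: DENY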